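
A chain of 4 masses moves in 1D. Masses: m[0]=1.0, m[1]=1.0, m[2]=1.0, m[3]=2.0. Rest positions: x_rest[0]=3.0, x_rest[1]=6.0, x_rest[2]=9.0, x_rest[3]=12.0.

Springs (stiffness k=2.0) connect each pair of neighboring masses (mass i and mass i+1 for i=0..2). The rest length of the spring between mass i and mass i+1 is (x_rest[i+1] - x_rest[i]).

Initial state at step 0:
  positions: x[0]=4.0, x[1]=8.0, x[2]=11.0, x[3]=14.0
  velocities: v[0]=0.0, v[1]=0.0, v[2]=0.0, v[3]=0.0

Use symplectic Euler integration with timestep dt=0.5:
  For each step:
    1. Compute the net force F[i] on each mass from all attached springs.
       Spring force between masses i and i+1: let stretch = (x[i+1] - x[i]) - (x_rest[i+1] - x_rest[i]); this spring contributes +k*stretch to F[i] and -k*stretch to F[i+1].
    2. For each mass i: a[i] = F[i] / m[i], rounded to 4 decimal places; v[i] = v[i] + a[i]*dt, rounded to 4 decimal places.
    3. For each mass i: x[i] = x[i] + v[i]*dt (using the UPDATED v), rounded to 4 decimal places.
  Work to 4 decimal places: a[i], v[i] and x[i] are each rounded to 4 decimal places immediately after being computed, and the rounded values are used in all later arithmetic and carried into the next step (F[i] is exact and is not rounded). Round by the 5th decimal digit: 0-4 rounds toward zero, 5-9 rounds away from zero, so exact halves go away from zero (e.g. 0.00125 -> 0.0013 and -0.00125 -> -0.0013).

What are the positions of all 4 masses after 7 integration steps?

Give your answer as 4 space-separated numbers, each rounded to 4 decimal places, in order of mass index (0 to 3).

Answer: 5.0880 8.0186 11.0796 13.4070

Derivation:
Step 0: x=[4.0000 8.0000 11.0000 14.0000] v=[0.0000 0.0000 0.0000 0.0000]
Step 1: x=[4.5000 7.5000 11.0000 14.0000] v=[1.0000 -1.0000 0.0000 0.0000]
Step 2: x=[5.0000 7.2500 10.7500 14.0000] v=[1.0000 -0.5000 -0.5000 0.0000]
Step 3: x=[5.1250 7.6250 10.3750 13.9375] v=[0.2500 0.7500 -0.7500 -0.1250]
Step 4: x=[5.0000 8.1250 10.4063 13.7344] v=[-0.2500 1.0000 0.0625 -0.4063]
Step 5: x=[4.9375 8.2032 10.9610 13.4492] v=[-0.1250 0.1563 1.1093 -0.5704]
Step 6: x=[5.0079 8.0274 11.3809 13.2920] v=[0.1407 -0.3516 0.8397 -0.3145]
Step 7: x=[5.0880 8.0186 11.0796 13.4070] v=[0.1602 -0.0176 -0.6027 0.2300]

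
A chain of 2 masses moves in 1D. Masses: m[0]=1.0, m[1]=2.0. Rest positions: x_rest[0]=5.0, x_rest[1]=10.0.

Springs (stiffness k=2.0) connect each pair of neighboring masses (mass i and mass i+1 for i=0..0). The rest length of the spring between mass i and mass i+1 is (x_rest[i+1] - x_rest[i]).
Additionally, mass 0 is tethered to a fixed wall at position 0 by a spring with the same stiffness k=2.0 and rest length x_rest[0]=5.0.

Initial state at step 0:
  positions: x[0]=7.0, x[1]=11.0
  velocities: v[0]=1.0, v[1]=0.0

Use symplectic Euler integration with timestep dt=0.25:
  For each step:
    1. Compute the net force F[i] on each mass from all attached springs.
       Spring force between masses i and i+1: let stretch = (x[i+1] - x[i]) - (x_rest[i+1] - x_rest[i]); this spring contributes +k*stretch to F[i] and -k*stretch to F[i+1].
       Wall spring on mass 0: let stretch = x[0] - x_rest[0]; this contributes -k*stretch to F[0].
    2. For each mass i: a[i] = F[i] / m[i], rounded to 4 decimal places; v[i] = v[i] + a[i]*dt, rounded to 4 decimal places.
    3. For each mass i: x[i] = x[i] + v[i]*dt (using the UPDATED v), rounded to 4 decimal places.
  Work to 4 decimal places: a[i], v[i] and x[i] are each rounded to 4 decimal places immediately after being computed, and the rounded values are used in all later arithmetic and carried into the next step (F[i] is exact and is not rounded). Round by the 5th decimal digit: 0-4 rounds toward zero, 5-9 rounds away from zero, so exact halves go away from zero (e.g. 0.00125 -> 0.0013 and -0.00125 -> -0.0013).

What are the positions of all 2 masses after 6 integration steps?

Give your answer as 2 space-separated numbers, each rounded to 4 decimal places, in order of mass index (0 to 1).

Step 0: x=[7.0000 11.0000] v=[1.0000 0.0000]
Step 1: x=[6.8750 11.0625] v=[-0.5000 0.2500]
Step 2: x=[6.4141 11.1758] v=[-1.8438 0.4531]
Step 3: x=[5.7466 11.3040] v=[-2.6700 0.5127]
Step 4: x=[5.0555 11.3974] v=[-2.7646 0.3734]
Step 5: x=[4.5252 11.4069] v=[-2.1214 0.0379]
Step 6: x=[4.2894 11.2988] v=[-0.9432 -0.4325]

Answer: 4.2894 11.2988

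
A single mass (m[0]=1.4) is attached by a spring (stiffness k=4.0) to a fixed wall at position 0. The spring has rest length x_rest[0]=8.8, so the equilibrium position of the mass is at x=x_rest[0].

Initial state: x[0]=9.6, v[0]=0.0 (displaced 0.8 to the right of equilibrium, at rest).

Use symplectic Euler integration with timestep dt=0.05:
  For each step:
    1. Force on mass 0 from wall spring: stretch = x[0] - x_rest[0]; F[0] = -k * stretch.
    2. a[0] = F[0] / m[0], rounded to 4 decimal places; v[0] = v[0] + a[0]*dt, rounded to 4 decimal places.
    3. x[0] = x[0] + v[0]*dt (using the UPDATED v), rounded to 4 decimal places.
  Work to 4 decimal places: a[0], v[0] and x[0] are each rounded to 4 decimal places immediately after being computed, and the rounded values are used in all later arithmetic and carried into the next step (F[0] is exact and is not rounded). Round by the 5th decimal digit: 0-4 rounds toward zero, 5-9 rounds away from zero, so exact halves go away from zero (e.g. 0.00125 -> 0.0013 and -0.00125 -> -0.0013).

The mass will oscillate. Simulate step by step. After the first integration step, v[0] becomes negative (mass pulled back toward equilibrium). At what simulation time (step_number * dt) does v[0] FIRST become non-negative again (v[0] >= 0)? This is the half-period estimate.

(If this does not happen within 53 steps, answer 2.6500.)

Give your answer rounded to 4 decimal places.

Answer: 1.9000

Derivation:
Step 0: x=[9.6000] v=[0.0000]
Step 1: x=[9.5943] v=[-0.1143]
Step 2: x=[9.5829] v=[-0.2278]
Step 3: x=[9.5659] v=[-0.3396]
Step 4: x=[9.5435] v=[-0.4490]
Step 5: x=[9.5157] v=[-0.5552]
Step 6: x=[9.4828] v=[-0.6574]
Step 7: x=[9.4451] v=[-0.7549]
Step 8: x=[9.4027] v=[-0.8471]
Step 9: x=[9.3560] v=[-0.9332]
Step 10: x=[9.3054] v=[-1.0126]
Step 11: x=[9.2512] v=[-1.0848]
Step 12: x=[9.1937] v=[-1.1493]
Step 13: x=[9.1334] v=[-1.2055]
Step 14: x=[9.0707] v=[-1.2531]
Step 15: x=[9.0061] v=[-1.2918]
Step 16: x=[8.9400] v=[-1.3212]
Step 17: x=[8.8729] v=[-1.3412]
Step 18: x=[8.8053] v=[-1.3516]
Step 19: x=[8.7377] v=[-1.3524]
Step 20: x=[8.6705] v=[-1.3435]
Step 21: x=[8.6043] v=[-1.3250]
Step 22: x=[8.5395] v=[-1.2970]
Step 23: x=[8.4765] v=[-1.2598]
Step 24: x=[8.4158] v=[-1.2136]
Step 25: x=[8.3579] v=[-1.1587]
Step 26: x=[8.3031] v=[-1.0955]
Step 27: x=[8.2519] v=[-1.0245]
Step 28: x=[8.2046] v=[-0.9462]
Step 29: x=[8.1615] v=[-0.8611]
Step 30: x=[8.1230] v=[-0.7699]
Step 31: x=[8.0893] v=[-0.6732]
Step 32: x=[8.0607] v=[-0.5717]
Step 33: x=[8.0374] v=[-0.4661]
Step 34: x=[8.0195] v=[-0.3572]
Step 35: x=[8.0072] v=[-0.2457]
Step 36: x=[8.0006] v=[-0.1324]
Step 37: x=[7.9997] v=[-0.0182]
Step 38: x=[8.0045] v=[0.0961]
First v>=0 after going negative at step 38, time=1.9000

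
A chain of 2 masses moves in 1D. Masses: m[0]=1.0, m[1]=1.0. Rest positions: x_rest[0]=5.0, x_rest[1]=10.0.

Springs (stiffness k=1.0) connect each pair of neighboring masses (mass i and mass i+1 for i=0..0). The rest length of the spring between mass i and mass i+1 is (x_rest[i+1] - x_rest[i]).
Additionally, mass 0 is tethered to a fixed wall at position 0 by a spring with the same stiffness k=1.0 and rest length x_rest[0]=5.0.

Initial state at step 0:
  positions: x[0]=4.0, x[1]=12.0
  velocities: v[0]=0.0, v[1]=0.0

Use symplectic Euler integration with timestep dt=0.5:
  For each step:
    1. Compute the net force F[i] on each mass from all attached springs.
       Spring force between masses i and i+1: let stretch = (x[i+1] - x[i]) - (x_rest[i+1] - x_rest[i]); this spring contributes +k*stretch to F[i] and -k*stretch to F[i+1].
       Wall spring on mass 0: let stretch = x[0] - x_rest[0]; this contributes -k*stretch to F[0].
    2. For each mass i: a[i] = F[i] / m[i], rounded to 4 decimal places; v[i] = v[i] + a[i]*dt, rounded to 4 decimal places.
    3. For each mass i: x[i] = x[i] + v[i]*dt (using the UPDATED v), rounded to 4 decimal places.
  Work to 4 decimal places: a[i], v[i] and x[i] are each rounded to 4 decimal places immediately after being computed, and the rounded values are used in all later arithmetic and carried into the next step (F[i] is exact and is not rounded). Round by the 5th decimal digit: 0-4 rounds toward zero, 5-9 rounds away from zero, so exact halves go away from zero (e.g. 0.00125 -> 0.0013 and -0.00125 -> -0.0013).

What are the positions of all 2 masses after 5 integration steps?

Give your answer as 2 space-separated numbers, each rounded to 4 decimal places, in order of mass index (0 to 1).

Step 0: x=[4.0000 12.0000] v=[0.0000 0.0000]
Step 1: x=[5.0000 11.2500] v=[2.0000 -1.5000]
Step 2: x=[6.3125 10.1875] v=[2.6250 -2.1250]
Step 3: x=[7.0157 9.4063] v=[1.4063 -1.5625]
Step 4: x=[6.5626 9.2774] v=[-0.9063 -0.2578]
Step 5: x=[5.1475 9.7198] v=[-2.8302 0.8848]

Answer: 5.1475 9.7198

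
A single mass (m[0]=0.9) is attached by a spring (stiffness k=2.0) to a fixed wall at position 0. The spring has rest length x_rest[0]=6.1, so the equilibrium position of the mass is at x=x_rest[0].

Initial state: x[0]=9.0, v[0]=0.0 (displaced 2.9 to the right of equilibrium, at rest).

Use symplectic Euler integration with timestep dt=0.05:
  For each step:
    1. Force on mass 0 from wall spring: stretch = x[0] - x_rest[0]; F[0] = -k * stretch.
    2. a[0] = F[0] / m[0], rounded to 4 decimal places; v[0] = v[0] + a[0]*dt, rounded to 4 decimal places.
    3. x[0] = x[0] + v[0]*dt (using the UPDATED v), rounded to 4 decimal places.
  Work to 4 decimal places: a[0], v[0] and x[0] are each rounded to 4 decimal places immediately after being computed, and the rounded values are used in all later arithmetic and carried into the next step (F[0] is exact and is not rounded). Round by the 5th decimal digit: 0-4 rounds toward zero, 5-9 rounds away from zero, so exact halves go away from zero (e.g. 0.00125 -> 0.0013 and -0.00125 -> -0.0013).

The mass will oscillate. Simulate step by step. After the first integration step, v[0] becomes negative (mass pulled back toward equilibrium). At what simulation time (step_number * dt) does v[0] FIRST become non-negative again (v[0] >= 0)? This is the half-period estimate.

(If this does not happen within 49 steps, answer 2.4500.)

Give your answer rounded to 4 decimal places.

Step 0: x=[9.0000] v=[0.0000]
Step 1: x=[8.9839] v=[-0.3222]
Step 2: x=[8.9518] v=[-0.6426]
Step 3: x=[8.9038] v=[-0.9595]
Step 4: x=[8.8403] v=[-1.2710]
Step 5: x=[8.7615] v=[-1.5755]
Step 6: x=[8.6679] v=[-1.8712]
Step 7: x=[8.5601] v=[-2.1565]
Step 8: x=[8.4386] v=[-2.4298]
Step 9: x=[8.3041] v=[-2.6896]
Step 10: x=[8.1574] v=[-2.9345]
Step 11: x=[7.9992] v=[-3.1631]
Step 12: x=[7.8305] v=[-3.3741]
Step 13: x=[7.6522] v=[-3.5664]
Step 14: x=[7.4653] v=[-3.7389]
Step 15: x=[7.2708] v=[-3.8906]
Step 16: x=[7.0698] v=[-4.0207]
Step 17: x=[6.8634] v=[-4.1285]
Step 18: x=[6.6527] v=[-4.2133]
Step 19: x=[6.4390] v=[-4.2747]
Step 20: x=[6.2234] v=[-4.3124]
Step 21: x=[6.0071] v=[-4.3261]
Step 22: x=[5.7913] v=[-4.3158]
Step 23: x=[5.5772] v=[-4.2815]
Step 24: x=[5.3660] v=[-4.2234]
Step 25: x=[5.1589] v=[-4.1418]
Step 26: x=[4.9570] v=[-4.0372]
Step 27: x=[4.7615] v=[-3.9102]
Step 28: x=[4.5734] v=[-3.7615]
Step 29: x=[4.3938] v=[-3.5919]
Step 30: x=[4.2237] v=[-3.4023]
Step 31: x=[4.0640] v=[-3.1938]
Step 32: x=[3.9156] v=[-2.9676]
Step 33: x=[3.7794] v=[-2.7249]
Step 34: x=[3.6560] v=[-2.4671]
Step 35: x=[3.5462] v=[-2.1955]
Step 36: x=[3.4506] v=[-1.9117]
Step 37: x=[3.3697] v=[-1.6173]
Step 38: x=[3.3040] v=[-1.3139]
Step 39: x=[3.2538] v=[-1.0032]
Step 40: x=[3.2195] v=[-0.6870]
Step 41: x=[3.2012] v=[-0.3669]
Step 42: x=[3.1990] v=[-0.0448]
Step 43: x=[3.2129] v=[0.2775]
First v>=0 after going negative at step 43, time=2.1500

Answer: 2.1500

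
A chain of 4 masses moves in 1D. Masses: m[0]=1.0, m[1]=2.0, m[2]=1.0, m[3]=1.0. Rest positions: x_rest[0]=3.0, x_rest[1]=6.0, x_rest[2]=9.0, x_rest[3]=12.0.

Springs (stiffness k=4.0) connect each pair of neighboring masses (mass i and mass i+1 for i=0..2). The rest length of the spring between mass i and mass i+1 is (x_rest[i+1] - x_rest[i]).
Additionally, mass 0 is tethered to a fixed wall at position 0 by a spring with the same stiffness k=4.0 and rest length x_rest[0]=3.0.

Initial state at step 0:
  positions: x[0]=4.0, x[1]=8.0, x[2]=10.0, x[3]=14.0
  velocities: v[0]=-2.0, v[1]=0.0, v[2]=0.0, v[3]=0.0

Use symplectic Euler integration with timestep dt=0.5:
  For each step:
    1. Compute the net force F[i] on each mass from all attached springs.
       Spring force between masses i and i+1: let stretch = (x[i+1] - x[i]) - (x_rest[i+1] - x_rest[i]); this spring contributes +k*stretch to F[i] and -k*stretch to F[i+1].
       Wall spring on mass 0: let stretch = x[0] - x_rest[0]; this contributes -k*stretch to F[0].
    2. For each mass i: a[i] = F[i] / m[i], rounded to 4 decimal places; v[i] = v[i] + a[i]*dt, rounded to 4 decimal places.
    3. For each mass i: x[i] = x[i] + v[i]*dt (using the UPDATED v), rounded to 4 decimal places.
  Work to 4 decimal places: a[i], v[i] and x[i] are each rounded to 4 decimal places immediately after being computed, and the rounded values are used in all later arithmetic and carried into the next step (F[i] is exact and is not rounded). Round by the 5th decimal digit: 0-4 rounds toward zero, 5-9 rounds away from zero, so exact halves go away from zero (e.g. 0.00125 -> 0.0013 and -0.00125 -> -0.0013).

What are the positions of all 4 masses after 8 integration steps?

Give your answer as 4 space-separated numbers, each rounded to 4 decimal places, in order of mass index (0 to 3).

Answer: 1.5000 4.5000 7.5000 9.7500

Derivation:
Step 0: x=[4.0000 8.0000 10.0000 14.0000] v=[-2.0000 0.0000 0.0000 0.0000]
Step 1: x=[3.0000 7.0000 12.0000 13.0000] v=[-2.0000 -2.0000 4.0000 -2.0000]
Step 2: x=[3.0000 6.5000 10.0000 14.0000] v=[0.0000 -1.0000 -4.0000 2.0000]
Step 3: x=[3.5000 6.0000 8.5000 14.0000] v=[1.0000 -1.0000 -3.0000 0.0000]
Step 4: x=[3.0000 5.5000 10.0000 11.5000] v=[-1.0000 -1.0000 3.0000 -5.0000]
Step 5: x=[2.0000 6.0000 8.5000 10.5000] v=[-2.0000 1.0000 -3.0000 -2.0000]
Step 6: x=[3.0000 5.7500 6.5000 10.5000] v=[2.0000 -0.5000 -4.0000 0.0000]
Step 7: x=[3.7500 4.5000 7.7500 9.5000] v=[1.5000 -2.5000 2.5000 -2.0000]
Step 8: x=[1.5000 4.5000 7.5000 9.7500] v=[-4.5000 0.0000 -0.5000 0.5000]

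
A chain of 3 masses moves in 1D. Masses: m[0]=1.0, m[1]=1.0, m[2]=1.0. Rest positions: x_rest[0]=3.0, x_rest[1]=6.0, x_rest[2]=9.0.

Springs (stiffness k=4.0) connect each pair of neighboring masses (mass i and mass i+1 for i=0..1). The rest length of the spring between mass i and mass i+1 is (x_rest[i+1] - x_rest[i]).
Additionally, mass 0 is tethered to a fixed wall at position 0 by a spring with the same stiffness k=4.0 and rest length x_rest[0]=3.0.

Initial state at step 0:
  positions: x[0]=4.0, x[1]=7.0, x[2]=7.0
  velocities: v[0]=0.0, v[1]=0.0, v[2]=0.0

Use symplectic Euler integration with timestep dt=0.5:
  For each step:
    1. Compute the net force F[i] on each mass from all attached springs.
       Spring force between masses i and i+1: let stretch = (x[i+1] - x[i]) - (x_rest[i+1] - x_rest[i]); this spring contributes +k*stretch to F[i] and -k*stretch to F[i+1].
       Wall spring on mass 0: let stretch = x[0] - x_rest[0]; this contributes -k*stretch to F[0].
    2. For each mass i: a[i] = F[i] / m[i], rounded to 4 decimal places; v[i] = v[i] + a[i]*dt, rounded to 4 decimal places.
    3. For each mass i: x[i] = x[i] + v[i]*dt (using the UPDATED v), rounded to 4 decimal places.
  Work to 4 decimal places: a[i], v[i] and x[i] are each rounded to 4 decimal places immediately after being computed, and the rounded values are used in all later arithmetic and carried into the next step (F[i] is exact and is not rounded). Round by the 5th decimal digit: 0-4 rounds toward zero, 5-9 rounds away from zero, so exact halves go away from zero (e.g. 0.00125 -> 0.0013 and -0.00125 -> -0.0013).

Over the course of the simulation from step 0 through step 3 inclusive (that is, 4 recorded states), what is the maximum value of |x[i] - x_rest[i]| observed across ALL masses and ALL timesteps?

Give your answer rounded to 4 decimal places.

Step 0: x=[4.0000 7.0000 7.0000] v=[0.0000 0.0000 0.0000]
Step 1: x=[3.0000 4.0000 10.0000] v=[-2.0000 -6.0000 6.0000]
Step 2: x=[0.0000 6.0000 10.0000] v=[-6.0000 4.0000 0.0000]
Step 3: x=[3.0000 6.0000 9.0000] v=[6.0000 0.0000 -2.0000]
Max displacement = 3.0000

Answer: 3.0000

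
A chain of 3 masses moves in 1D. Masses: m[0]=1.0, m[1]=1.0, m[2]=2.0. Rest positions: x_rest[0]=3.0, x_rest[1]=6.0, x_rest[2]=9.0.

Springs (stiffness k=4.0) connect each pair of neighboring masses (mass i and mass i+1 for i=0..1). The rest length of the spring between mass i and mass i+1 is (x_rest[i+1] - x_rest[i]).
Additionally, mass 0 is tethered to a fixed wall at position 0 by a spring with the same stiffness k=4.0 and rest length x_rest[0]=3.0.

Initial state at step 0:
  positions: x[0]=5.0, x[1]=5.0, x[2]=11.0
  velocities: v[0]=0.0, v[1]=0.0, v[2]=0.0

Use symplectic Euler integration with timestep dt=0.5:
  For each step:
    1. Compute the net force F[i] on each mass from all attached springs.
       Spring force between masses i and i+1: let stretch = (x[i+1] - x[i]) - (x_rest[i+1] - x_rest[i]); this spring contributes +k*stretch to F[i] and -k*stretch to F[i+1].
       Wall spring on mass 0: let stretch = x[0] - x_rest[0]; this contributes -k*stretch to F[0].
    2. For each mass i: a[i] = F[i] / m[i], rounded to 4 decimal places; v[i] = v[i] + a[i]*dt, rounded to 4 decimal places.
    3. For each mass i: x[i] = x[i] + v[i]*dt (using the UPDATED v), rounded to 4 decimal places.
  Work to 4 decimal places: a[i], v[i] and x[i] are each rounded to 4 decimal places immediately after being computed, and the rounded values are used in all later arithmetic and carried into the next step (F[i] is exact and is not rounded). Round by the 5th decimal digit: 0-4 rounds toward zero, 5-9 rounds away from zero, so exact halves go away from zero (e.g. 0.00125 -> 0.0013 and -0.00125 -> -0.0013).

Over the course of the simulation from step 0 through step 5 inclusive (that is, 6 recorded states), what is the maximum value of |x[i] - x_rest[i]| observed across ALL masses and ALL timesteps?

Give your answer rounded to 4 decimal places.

Step 0: x=[5.0000 5.0000 11.0000] v=[0.0000 0.0000 0.0000]
Step 1: x=[0.0000 11.0000 9.5000] v=[-10.0000 12.0000 -3.0000]
Step 2: x=[6.0000 4.5000 10.2500] v=[12.0000 -13.0000 1.5000]
Step 3: x=[4.5000 5.2500 9.6250] v=[-3.0000 1.5000 -1.2500]
Step 4: x=[-0.7500 9.6250 8.3125] v=[-10.5000 8.7500 -2.6250]
Step 5: x=[5.1250 2.3125 9.1563] v=[11.7500 -14.6250 1.6875]
Max displacement = 5.0000

Answer: 5.0000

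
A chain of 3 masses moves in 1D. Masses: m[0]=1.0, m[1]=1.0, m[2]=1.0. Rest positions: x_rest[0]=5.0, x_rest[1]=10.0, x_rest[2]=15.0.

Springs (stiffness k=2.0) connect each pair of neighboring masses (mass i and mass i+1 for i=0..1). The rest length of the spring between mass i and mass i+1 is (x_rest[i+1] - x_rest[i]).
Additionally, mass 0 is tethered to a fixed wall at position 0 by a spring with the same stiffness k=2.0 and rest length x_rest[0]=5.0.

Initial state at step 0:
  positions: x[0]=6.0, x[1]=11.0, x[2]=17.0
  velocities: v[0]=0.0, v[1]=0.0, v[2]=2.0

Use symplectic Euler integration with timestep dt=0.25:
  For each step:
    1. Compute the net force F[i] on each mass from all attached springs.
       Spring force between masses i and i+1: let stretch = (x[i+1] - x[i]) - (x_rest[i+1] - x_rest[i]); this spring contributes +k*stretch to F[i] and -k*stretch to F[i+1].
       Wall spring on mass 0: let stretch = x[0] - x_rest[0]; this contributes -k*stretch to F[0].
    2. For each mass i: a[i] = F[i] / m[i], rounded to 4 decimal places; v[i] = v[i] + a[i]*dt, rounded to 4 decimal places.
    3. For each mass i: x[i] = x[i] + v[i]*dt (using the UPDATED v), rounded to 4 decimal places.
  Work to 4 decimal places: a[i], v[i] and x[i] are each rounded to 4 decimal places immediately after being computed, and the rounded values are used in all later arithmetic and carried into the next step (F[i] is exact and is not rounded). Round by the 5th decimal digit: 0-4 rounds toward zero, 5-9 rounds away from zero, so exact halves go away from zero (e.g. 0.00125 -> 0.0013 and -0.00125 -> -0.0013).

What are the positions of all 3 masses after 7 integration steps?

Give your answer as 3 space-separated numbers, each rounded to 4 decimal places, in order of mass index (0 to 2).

Answer: 5.9478 11.9473 17.0979

Derivation:
Step 0: x=[6.0000 11.0000 17.0000] v=[0.0000 0.0000 2.0000]
Step 1: x=[5.8750 11.1250 17.3750] v=[-0.5000 0.5000 1.5000]
Step 2: x=[5.6719 11.3750 17.5938] v=[-0.8125 1.0000 0.8750]
Step 3: x=[5.4727 11.6895 17.6602] v=[-0.7969 1.2579 0.2656]
Step 4: x=[5.3665 11.9732 17.6053] v=[-0.4249 1.1349 -0.2198]
Step 5: x=[5.4153 12.1351 17.4713] v=[0.1952 0.6476 -0.5359]
Step 6: x=[5.6272 12.1241 17.2953] v=[0.8475 -0.0442 -0.7040]
Step 7: x=[5.9478 11.9473 17.0979] v=[1.2824 -0.7071 -0.7896]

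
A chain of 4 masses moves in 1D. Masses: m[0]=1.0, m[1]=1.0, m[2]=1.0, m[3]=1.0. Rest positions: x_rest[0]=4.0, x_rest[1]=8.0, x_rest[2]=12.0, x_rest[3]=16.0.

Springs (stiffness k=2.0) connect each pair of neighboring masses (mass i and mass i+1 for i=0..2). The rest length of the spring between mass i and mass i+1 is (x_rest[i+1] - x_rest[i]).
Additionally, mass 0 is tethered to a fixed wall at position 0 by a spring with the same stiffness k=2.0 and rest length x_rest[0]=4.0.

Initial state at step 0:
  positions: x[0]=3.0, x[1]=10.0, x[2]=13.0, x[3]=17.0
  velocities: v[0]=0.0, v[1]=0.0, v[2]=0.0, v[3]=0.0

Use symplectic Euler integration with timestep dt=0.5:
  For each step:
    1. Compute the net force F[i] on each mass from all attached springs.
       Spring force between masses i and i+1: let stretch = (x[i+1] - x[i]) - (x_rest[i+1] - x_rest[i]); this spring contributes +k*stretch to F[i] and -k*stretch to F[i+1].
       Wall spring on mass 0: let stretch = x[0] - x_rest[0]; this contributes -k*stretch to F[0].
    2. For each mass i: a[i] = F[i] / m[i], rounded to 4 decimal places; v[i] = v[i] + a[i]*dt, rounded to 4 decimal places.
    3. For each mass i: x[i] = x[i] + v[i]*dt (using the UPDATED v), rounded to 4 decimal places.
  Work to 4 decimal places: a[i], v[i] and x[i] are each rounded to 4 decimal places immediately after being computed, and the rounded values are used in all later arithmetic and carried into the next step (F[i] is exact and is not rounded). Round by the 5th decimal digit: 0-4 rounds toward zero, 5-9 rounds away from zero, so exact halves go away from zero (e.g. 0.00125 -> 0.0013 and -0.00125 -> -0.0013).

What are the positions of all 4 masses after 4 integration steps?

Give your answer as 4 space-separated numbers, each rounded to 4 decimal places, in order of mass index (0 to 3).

Step 0: x=[3.0000 10.0000 13.0000 17.0000] v=[0.0000 0.0000 0.0000 0.0000]
Step 1: x=[5.0000 8.0000 13.5000 17.0000] v=[4.0000 -4.0000 1.0000 0.0000]
Step 2: x=[6.0000 7.2500 13.0000 17.2500] v=[2.0000 -1.5000 -1.0000 0.5000]
Step 3: x=[4.6250 8.7500 11.7500 17.3750] v=[-2.7500 3.0000 -2.5000 0.2500]
Step 4: x=[3.0000 9.6875 11.8125 16.6875] v=[-3.2500 1.8750 0.1250 -1.3750]

Answer: 3.0000 9.6875 11.8125 16.6875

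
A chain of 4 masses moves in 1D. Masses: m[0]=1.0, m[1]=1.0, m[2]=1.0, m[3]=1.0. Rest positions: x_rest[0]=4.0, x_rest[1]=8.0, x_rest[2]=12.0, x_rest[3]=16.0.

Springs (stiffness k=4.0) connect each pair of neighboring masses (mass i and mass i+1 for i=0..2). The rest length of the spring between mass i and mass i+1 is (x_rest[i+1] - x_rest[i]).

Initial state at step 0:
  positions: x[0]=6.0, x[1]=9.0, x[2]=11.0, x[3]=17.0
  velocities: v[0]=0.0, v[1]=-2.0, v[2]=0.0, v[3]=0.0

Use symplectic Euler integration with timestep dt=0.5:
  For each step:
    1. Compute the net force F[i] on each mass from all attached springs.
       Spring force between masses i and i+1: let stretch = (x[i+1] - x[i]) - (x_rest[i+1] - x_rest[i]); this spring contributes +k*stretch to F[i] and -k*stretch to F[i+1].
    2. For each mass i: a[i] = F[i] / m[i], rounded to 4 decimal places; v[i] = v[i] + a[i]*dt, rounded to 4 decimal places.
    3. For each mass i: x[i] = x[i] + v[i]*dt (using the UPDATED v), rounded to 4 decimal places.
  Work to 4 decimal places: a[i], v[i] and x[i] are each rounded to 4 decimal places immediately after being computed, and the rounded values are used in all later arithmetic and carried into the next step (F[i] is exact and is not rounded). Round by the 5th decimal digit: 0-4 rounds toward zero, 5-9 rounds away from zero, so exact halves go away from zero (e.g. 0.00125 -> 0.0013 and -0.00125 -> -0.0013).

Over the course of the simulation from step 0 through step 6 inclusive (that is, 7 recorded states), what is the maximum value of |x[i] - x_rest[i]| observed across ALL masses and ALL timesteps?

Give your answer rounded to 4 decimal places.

Step 0: x=[6.0000 9.0000 11.0000 17.0000] v=[0.0000 -2.0000 0.0000 0.0000]
Step 1: x=[5.0000 7.0000 15.0000 15.0000] v=[-2.0000 -4.0000 8.0000 -4.0000]
Step 2: x=[2.0000 11.0000 11.0000 17.0000] v=[-6.0000 8.0000 -8.0000 4.0000]
Step 3: x=[4.0000 6.0000 13.0000 17.0000] v=[4.0000 -10.0000 4.0000 0.0000]
Step 4: x=[4.0000 6.0000 12.0000 17.0000] v=[0.0000 0.0000 -2.0000 0.0000]
Step 5: x=[2.0000 10.0000 10.0000 16.0000] v=[-4.0000 8.0000 -4.0000 -2.0000]
Step 6: x=[4.0000 6.0000 14.0000 13.0000] v=[4.0000 -8.0000 8.0000 -6.0000]
Max displacement = 3.0000

Answer: 3.0000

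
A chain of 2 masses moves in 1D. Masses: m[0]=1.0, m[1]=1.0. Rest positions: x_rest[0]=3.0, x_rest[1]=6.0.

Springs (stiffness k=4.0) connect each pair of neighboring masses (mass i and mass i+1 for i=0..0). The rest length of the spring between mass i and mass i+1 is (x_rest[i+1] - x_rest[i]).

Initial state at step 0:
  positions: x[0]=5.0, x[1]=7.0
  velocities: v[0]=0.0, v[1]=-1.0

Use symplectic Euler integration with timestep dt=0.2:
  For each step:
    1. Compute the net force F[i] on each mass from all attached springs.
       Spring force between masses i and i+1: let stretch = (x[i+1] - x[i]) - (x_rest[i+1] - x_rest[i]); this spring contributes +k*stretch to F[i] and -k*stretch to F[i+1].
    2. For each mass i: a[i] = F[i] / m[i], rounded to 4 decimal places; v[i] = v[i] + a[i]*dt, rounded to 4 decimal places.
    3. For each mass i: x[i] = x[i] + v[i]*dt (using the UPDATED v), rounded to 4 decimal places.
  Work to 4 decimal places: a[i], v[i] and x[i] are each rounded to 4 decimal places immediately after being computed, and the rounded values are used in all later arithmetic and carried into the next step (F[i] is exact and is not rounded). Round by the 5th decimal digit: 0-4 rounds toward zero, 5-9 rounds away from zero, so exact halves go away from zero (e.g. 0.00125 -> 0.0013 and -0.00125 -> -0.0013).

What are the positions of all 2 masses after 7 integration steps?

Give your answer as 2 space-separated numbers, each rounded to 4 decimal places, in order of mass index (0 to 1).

Answer: 3.4505 7.1495

Derivation:
Step 0: x=[5.0000 7.0000] v=[0.0000 -1.0000]
Step 1: x=[4.8400 6.9600] v=[-0.8000 -0.2000]
Step 2: x=[4.5392 7.0608] v=[-1.5040 0.5040]
Step 3: x=[4.1619 7.2381] v=[-1.8867 0.8867]
Step 4: x=[3.7968 7.4032] v=[-1.8257 0.8257]
Step 5: x=[3.5287 7.4713] v=[-1.3406 0.3406]
Step 6: x=[3.4114 7.3886] v=[-0.5865 -0.4135]
Step 7: x=[3.4505 7.1495] v=[0.1953 -1.1953]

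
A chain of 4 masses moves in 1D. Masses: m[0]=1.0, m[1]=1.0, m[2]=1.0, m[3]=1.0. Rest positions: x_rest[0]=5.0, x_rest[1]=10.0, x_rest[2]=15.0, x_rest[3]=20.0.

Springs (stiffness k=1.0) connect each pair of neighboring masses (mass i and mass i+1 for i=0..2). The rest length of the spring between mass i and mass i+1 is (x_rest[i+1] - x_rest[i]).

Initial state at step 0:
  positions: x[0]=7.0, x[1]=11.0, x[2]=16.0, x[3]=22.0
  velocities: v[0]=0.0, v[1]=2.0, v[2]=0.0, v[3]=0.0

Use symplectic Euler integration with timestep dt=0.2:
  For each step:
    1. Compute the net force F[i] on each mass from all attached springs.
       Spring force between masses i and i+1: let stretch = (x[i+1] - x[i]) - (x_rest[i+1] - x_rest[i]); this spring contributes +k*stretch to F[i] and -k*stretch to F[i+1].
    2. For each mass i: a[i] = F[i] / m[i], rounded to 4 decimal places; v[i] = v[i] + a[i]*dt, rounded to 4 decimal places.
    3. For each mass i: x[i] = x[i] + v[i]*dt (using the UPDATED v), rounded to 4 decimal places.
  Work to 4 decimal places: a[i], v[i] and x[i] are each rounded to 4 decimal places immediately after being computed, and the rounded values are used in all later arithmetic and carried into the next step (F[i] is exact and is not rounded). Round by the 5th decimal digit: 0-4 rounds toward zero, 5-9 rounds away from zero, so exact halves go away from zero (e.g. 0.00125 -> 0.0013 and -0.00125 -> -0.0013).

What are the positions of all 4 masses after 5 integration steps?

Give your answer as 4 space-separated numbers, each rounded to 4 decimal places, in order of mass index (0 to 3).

Step 0: x=[7.0000 11.0000 16.0000 22.0000] v=[0.0000 2.0000 0.0000 0.0000]
Step 1: x=[6.9600 11.4400 16.0400 21.9600] v=[-0.2000 2.2000 0.2000 -0.2000]
Step 2: x=[6.8992 11.8848 16.1328 21.8832] v=[-0.3040 2.2240 0.4640 -0.3840]
Step 3: x=[6.8378 12.3001 16.2857 21.7764] v=[-0.3069 2.0765 0.7645 -0.5341]
Step 4: x=[6.7949 12.6563 16.4988 21.6500] v=[-0.2144 1.7812 1.0655 -0.6322]
Step 5: x=[6.7865 12.9318 16.7642 21.5175] v=[-0.0421 1.3774 1.3272 -0.6624]

Answer: 6.7865 12.9318 16.7642 21.5175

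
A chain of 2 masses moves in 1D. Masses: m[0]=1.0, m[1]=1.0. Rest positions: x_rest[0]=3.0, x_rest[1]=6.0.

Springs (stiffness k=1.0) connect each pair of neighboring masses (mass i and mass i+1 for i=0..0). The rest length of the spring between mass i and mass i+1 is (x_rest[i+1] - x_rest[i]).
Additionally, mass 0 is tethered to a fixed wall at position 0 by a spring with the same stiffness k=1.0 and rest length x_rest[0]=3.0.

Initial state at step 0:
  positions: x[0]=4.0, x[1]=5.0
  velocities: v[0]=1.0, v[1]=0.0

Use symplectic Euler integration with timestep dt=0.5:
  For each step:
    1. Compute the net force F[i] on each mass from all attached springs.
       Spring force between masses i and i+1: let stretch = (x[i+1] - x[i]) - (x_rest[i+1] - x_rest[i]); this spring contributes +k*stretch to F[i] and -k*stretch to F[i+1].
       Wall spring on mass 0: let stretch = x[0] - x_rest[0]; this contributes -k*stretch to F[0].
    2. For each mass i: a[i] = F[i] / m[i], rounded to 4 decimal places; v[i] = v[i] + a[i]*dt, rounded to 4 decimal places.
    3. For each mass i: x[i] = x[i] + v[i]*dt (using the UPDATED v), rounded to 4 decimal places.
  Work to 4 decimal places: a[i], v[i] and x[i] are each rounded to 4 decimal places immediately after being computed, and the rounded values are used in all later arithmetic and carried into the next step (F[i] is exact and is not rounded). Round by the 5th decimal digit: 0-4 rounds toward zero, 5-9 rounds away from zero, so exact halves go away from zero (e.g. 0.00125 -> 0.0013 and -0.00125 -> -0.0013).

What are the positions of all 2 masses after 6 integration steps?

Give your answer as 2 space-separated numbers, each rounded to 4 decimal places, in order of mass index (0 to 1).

Answer: 3.8650 6.6018

Derivation:
Step 0: x=[4.0000 5.0000] v=[1.0000 0.0000]
Step 1: x=[3.7500 5.5000] v=[-0.5000 1.0000]
Step 2: x=[3.0000 6.3125] v=[-1.5000 1.6250]
Step 3: x=[2.3281 7.0469] v=[-1.3438 1.4688]
Step 4: x=[2.2539 7.3516] v=[-0.1485 0.6094]
Step 5: x=[2.8906 7.1319] v=[1.2734 -0.4395]
Step 6: x=[3.8650 6.6018] v=[1.9488 -1.0602]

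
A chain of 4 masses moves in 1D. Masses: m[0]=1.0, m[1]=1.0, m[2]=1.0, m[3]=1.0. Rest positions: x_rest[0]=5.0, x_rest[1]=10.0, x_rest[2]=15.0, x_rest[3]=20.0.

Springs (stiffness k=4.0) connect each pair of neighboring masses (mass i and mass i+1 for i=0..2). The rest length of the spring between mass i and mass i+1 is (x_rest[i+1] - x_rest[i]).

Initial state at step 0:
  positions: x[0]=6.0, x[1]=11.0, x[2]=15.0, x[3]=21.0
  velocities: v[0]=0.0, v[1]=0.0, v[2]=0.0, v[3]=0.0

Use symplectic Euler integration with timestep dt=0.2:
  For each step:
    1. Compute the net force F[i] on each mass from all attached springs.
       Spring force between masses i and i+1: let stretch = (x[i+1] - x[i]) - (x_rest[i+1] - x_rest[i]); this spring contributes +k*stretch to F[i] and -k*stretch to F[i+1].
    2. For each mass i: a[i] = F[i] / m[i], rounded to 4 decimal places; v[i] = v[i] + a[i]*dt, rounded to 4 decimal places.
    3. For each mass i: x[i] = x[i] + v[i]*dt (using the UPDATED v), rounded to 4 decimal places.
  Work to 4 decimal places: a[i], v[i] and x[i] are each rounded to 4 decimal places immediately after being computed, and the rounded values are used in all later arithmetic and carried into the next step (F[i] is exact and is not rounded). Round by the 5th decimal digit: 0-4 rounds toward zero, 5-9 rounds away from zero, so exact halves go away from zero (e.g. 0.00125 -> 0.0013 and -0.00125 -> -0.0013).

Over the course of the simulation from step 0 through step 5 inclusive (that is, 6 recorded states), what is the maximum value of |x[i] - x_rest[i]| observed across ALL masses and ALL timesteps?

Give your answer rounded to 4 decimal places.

Answer: 1.4001

Derivation:
Step 0: x=[6.0000 11.0000 15.0000 21.0000] v=[0.0000 0.0000 0.0000 0.0000]
Step 1: x=[6.0000 10.8400 15.3200 20.8400] v=[0.0000 -0.8000 1.6000 -0.8000]
Step 2: x=[5.9744 10.6224 15.8064 20.5968] v=[-0.1280 -1.0880 2.4320 -1.2160]
Step 3: x=[5.8925 10.4906 16.2298 20.3871] v=[-0.4096 -0.6592 2.1171 -1.0483]
Step 4: x=[5.7463 10.5413 16.4001 20.3123] v=[-0.7311 0.2537 0.8516 -0.3741]
Step 5: x=[5.5673 10.7622 16.2590 20.4115] v=[-0.8951 1.1047 -0.7057 0.4961]
Max displacement = 1.4001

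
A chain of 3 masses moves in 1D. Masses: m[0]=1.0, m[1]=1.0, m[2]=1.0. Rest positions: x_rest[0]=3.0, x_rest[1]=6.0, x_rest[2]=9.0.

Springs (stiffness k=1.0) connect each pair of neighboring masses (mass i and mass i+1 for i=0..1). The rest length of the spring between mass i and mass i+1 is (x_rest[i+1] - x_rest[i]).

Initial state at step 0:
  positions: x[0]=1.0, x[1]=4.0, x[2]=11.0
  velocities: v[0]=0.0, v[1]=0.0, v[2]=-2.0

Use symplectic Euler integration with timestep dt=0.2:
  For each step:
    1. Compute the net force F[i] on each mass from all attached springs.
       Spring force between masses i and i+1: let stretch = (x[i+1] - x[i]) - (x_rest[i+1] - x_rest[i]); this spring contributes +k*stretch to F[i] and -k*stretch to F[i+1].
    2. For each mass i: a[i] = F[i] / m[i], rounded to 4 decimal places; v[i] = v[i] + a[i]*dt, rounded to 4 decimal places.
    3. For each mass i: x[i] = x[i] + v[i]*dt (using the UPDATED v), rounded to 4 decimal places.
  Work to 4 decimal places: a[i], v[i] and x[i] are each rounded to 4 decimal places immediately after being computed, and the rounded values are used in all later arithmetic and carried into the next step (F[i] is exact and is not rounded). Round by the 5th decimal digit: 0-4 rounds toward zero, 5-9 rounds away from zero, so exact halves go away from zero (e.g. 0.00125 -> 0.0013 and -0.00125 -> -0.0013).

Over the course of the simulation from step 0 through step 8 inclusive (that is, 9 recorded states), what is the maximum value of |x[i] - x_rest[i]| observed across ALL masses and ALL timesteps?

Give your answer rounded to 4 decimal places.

Step 0: x=[1.0000 4.0000 11.0000] v=[0.0000 0.0000 -2.0000]
Step 1: x=[1.0000 4.1600 10.4400] v=[0.0000 0.8000 -2.8000]
Step 2: x=[1.0064 4.4448 9.7488] v=[0.0320 1.4240 -3.4560]
Step 3: x=[1.0303 4.8042 8.9654] v=[0.1197 1.7971 -3.9168]
Step 4: x=[1.0852 5.1791 8.1356] v=[0.2745 1.8746 -4.1490]
Step 5: x=[1.1839 5.5085 7.3075] v=[0.4933 1.6471 -4.1403]
Step 6: x=[1.3355 5.7369 6.5275] v=[0.7582 1.1420 -3.9001]
Step 7: x=[1.5432 5.8209 5.8359] v=[1.0385 0.4198 -3.4582]
Step 8: x=[1.8020 5.7344 5.2637] v=[1.2940 -0.4327 -2.8612]
Max displacement = 3.7363

Answer: 3.7363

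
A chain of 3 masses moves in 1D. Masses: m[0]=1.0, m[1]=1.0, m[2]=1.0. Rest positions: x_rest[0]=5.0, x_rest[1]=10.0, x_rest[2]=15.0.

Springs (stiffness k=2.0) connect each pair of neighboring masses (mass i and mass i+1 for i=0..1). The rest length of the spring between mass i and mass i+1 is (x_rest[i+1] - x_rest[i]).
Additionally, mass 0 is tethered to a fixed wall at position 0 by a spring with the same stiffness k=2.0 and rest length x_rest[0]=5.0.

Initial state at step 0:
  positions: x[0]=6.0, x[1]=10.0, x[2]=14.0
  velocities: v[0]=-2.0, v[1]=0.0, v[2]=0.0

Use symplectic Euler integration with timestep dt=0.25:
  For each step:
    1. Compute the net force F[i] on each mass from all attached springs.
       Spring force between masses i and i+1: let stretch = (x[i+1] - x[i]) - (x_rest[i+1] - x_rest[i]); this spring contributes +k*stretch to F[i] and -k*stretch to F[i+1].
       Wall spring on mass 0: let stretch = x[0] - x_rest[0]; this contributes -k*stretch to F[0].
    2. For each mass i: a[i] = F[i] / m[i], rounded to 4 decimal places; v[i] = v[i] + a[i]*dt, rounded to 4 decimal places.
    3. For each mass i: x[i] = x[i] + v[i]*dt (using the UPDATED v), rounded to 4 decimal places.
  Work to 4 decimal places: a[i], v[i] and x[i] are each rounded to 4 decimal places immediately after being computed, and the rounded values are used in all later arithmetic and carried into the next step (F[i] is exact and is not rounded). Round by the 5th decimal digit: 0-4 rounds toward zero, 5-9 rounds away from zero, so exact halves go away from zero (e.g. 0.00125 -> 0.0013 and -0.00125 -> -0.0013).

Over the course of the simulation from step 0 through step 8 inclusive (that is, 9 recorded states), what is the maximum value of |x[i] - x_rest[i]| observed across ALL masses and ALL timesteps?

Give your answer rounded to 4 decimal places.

Step 0: x=[6.0000 10.0000 14.0000] v=[-2.0000 0.0000 0.0000]
Step 1: x=[5.2500 10.0000 14.1250] v=[-3.0000 0.0000 0.5000]
Step 2: x=[4.4375 9.9219 14.3594] v=[-3.2500 -0.3125 0.9375]
Step 3: x=[3.7559 9.7129 14.6641] v=[-2.7266 -0.8360 1.2188]
Step 4: x=[3.3494 9.3782 14.9749] v=[-1.6261 -1.3389 1.2432]
Step 5: x=[3.2778 8.9895 15.2111] v=[-0.2864 -1.5550 0.9449]
Step 6: x=[3.5105 8.6645 15.2946] v=[0.9306 -1.3001 0.3341]
Step 7: x=[3.9486 8.5240 15.1744] v=[1.7524 -0.5621 -0.4810]
Step 8: x=[4.4651 8.6429 14.8479] v=[2.0658 0.4754 -1.3062]
Max displacement = 1.7222

Answer: 1.7222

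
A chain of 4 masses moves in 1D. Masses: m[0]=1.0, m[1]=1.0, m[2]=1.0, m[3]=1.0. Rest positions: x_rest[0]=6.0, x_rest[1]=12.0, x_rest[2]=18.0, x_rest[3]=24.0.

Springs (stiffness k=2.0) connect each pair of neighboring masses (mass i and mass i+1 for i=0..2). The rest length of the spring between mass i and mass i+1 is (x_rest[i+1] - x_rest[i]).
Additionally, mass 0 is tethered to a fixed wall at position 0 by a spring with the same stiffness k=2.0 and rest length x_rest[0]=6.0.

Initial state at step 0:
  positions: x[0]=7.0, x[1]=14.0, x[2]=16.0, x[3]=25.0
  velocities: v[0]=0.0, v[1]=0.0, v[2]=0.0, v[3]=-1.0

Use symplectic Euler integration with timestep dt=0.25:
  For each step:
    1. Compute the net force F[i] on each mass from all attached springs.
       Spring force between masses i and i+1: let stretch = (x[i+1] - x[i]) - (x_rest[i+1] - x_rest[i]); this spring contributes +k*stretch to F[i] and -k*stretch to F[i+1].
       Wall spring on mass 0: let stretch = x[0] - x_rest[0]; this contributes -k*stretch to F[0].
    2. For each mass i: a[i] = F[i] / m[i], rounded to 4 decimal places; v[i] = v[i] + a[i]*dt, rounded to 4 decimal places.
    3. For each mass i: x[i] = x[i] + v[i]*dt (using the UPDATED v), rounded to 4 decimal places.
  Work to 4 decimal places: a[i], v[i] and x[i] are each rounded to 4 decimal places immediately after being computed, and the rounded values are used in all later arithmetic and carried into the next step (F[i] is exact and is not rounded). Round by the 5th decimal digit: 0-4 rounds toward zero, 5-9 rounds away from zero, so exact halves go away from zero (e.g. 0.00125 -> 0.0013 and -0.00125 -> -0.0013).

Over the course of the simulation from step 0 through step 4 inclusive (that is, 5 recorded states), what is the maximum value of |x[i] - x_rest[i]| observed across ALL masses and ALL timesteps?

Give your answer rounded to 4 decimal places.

Answer: 2.2606

Derivation:
Step 0: x=[7.0000 14.0000 16.0000 25.0000] v=[0.0000 0.0000 0.0000 -1.0000]
Step 1: x=[7.0000 13.3750 16.8750 24.3750] v=[0.0000 -2.5000 3.5000 -2.5000]
Step 2: x=[6.9219 12.3906 18.2500 23.5625] v=[-0.3125 -3.9375 5.5000 -3.2500]
Step 3: x=[6.6621 11.4551 19.5567 22.8359] v=[-1.0391 -3.7422 5.2266 -2.9063]
Step 4: x=[6.1687 10.9331 20.2606 22.4494] v=[-1.9737 -2.0879 2.8154 -1.5459]
Max displacement = 2.2606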